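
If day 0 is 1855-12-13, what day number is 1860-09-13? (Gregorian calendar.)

Dec 13, 1855 → Dec 13, 1856: 366 days (Feb 29, 1856 is in that span).
Dec 13, 1856 → Dec 13, 1857: 365 days.
Dec 13, 1857 → Dec 13, 1858: 365 days.
Dec 13, 1858 → Dec 13, 1859: 365 days.
Dec 13, 1859 → Jan 13, 1860: 31 days (December has 31).
Jan 13, 1860 → Feb 13, 1860: 31 days (January has 31).
Feb 13, 1860 → Mar 13, 1860: 29 days (February has 29).
Mar 13, 1860 → Apr 13, 1860: 31 days (March has 31).
Apr 13, 1860 → May 13, 1860: 30 days (April has 30).
May 13, 1860 → Jun 13, 1860: 31 days (May has 31).
Jun 13, 1860 → Jul 13, 1860: 30 days (June has 30).
Jul 13, 1860 → Aug 13, 1860: 31 days (July has 31).
Aug 13, 1860 → Sep 13, 1860: 31 days.
Total: 1736 days.

1736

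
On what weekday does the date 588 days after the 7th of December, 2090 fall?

Thursday

Dec 7, 2090 is a Thursday.
588 mod 7 = 0, so 588 days after a Thursday is Thursday + 0 = Thursday.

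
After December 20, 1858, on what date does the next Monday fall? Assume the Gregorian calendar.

December 27, 1858

Dec 20, 1858 is a Monday.
From Monday to the next Monday is 7 days.
Dec 20, 1858 + 7 = Dec 27, 1858.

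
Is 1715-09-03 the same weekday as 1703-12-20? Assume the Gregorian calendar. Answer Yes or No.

From Dec 20, 1703 to Sep 3, 1715 is 4275 days.
4275 mod 7 = 5, so they are different weekdays.
(Dec 20, 1703 is a Thursday; Sep 3, 1715 is a Tuesday.)

No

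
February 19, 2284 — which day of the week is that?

Doomsday rule: the anchor day for the 2200s is Friday. For year 84: 84÷12 = 7 r 0, and 0÷4 = 0, so 7+0+0 = 7.
Friday + 7 ≡ Friday — that's 2284's doomsday.
In February the doomsday date is Feb 29 (2284 is a leap year (divisible by 4)).
Feb 19 is 10 days before Feb 29; 10 mod 7 = 3, so Friday − 3 = Tuesday.

Tuesday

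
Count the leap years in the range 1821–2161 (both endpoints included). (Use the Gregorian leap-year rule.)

Multiples of 4 in [1821,2161]: 85.
Of those, multiples of 100: 3 (not leap unless ÷400).
Multiples of 400: 1.
Leap years = 85 − 3 + 1 = 83.

83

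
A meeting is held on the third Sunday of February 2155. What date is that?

February 1, 2155 is a Saturday.
The first Sunday is therefore February 2 (1 days later).
The third Sunday is 2 + 2×7 = February 16.

February 16, 2155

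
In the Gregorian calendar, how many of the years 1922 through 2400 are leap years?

Multiples of 4 in [1922,2400]: 120.
Of those, multiples of 100: 5 (not leap unless ÷400).
Multiples of 400: 2.
Leap years = 120 − 5 + 2 = 117.

117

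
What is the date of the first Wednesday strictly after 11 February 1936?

Feb 11, 1936 is a Tuesday.
From Tuesday to the next Wednesday is 1 day.
Feb 11, 1936 + 1 = Feb 12, 1936.

February 12, 1936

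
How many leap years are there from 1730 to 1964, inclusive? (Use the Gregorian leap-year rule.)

Multiples of 4 in [1730,1964]: 59.
Of those, multiples of 100: 2 (not leap unless ÷400).
Multiples of 400: 0.
Leap years = 59 − 2 + 0 = 57.

57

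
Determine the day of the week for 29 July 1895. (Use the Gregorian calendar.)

Doomsday rule: the anchor day for the 1800s is Friday. For year 95: 95÷12 = 7 r 11, and 11÷4 = 2, so 7+11+2 = 20.
Friday + 20 ≡ Thursday — that's 1895's doomsday.
In July the doomsday date is Jul 11.
Jul 29 is 18 days after Jul 11; 18 mod 7 = 4, so Thursday + 4 = Monday.

Monday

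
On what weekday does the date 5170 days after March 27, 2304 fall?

Thursday

First find the weekday of Mar 27, 2304. Doomsday rule: the anchor day for the 2300s is Wednesday. For year 04: 4÷12 = 0 r 4, and 4÷4 = 1, so 0+4+1 = 5.
Wednesday + 5 ≡ Monday — that's 2304's doomsday.
In March the doomsday date is Mar 14.
Mar 27 is 13 days after Mar 14; 13 mod 7 = 6, so Monday + 6 = Sunday.
5170 mod 7 = 4, so 5170 days after a Sunday is Sunday + 4 = Thursday.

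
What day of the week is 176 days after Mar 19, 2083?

Saturday

First find the weekday of Mar 19, 2083. Doomsday rule: the anchor day for the 2000s is Tuesday. For year 83: 83÷12 = 6 r 11, and 11÷4 = 2, so 6+11+2 = 19.
Tuesday + 19 ≡ Sunday — that's 2083's doomsday.
In March the doomsday date is Mar 14.
Mar 19 is 5 days after Mar 14; 5 mod 7 = 5, so Sunday + 5 = Friday.
176 mod 7 = 1, so 176 days after a Friday is Friday + 1 = Saturday.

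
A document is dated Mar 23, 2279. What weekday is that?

Doomsday rule: the anchor day for the 2200s is Friday. For year 79: 79÷12 = 6 r 7, and 7÷4 = 1, so 6+7+1 = 14.
Friday + 14 ≡ Friday — that's 2279's doomsday.
In March the doomsday date is Mar 14.
Mar 23 is 9 days after Mar 14; 9 mod 7 = 2, so Friday + 2 = Sunday.

Sunday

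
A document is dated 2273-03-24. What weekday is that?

Monday

Doomsday rule: the anchor day for the 2200s is Friday. For year 73: 73÷12 = 6 r 1, and 1÷4 = 0, so 6+1+0 = 7.
Friday + 7 ≡ Friday — that's 2273's doomsday.
In March the doomsday date is Mar 14.
Mar 24 is 10 days after Mar 14; 10 mod 7 = 3, so Friday + 3 = Monday.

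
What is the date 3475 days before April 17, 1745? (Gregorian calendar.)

−365 (one year) → Apr 17, 1744 (3110 left).
−366 (one year; includes Feb 29, 1744) → Apr 17, 1743 (2744 left).
−365 (one year) → Apr 17, 1742 (2379 left).
−365 (one year) → Apr 17, 1741 (2014 left).
−365 (one year) → Apr 17, 1740 (1649 left).
−366 (one year; includes Feb 29, 1740) → Apr 17, 1739 (1283 left).
−365 (one year) → Apr 17, 1738 (918 left).
−365 (one year) → Apr 17, 1737 (553 left).
−365 (one year) → Apr 17, 1736 (188 left).
−17 → Mar 31, 1736 (end of Mar, 31 days; 171 left).
−31 → Feb 29, 1736 (end of Feb, 29 days; 140 left).
−29 → Jan 31, 1736 (end of Jan, 31 days; 111 left).
−31 → Dec 31, 1735 (end of Dec, 31 days; 80 left).
−31 → Nov 30, 1735 (end of Nov, 30 days; 49 left).
−30 → Oct 31, 1735 (end of Oct, 31 days; 19 left).
−19 → Oct 12, 1735.

October 12, 1735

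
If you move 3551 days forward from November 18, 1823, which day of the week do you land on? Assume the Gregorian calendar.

Thursday

Nov 18, 1823 is a Tuesday.
3551 mod 7 = 2, so 3551 days after a Tuesday is Tuesday + 2 = Thursday.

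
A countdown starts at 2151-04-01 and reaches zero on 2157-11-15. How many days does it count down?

2420

Apr 1, 2151 → Apr 1, 2152: 366 days (Feb 29, 2152 is in that span).
Apr 1, 2152 → Apr 1, 2153: 365 days.
Apr 1, 2153 → Apr 1, 2154: 365 days.
Apr 1, 2154 → Apr 1, 2155: 365 days.
Apr 1, 2155 → Apr 1, 2156: 366 days (Feb 29, 2156 is in that span).
Apr 1, 2156 → Apr 1, 2157: 365 days.
Apr 1, 2157 → May 1, 2157: 30 days (April has 30).
May 1, 2157 → Jun 1, 2157: 31 days (May has 31).
Jun 1, 2157 → Jul 1, 2157: 30 days (June has 30).
Jul 1, 2157 → Aug 1, 2157: 31 days (July has 31).
Aug 1, 2157 → Sep 1, 2157: 31 days (August has 31).
Sep 1, 2157 → Oct 1, 2157: 30 days (September has 30).
Oct 1, 2157 → Nov 1, 2157: 31 days (October has 31).
Nov 1, 2157 → Nov 15, 2157: 14 days.
Total: 2420 days.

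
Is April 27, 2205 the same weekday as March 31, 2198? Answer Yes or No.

Yes

From Mar 31, 2198 to Apr 27, 2205 is 2583 days.
2583 mod 7 = 0, so they are the same weekday.
(Mar 31, 2198 is a Saturday; Apr 27, 2205 is a Saturday.)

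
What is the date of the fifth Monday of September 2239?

September 1, 2239 is a Sunday.
The first Monday is therefore September 2 (1 days later).
The fifth Monday is 2 + 4×7 = September 30.

September 30, 2239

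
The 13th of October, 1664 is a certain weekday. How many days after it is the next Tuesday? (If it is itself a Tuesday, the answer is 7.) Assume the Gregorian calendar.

1

Oct 13, 1664 is a Monday.
From Monday to the next Tuesday is 1 day.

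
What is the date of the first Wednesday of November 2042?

November 5, 2042

November 1, 2042 is a Saturday.
The first Wednesday is therefore November 5 (4 days later).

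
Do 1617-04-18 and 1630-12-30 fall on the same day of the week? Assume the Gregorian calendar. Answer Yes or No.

From Apr 18, 1617 to Dec 30, 1630 is 5004 days.
5004 mod 7 = 6, so they are different weekdays.
(Apr 18, 1617 is a Tuesday; Dec 30, 1630 is a Monday.)

No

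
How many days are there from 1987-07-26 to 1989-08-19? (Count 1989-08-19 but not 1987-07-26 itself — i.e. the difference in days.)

755

Jul 26, 1987 → Jul 26, 1988: 366 days (Feb 29, 1988 is in that span).
Jul 26, 1988 → Aug 26, 1988: 31 days (July has 31).
Aug 26, 1988 → Sep 26, 1988: 31 days (August has 31).
Sep 26, 1988 → Oct 26, 1988: 30 days (September has 30).
Oct 26, 1988 → Nov 26, 1988: 31 days (October has 31).
Nov 26, 1988 → Dec 26, 1988: 30 days (November has 30).
Dec 26, 1988 → Jan 26, 1989: 31 days (December has 31).
Jan 26, 1989 → Feb 26, 1989: 31 days (January has 31).
Feb 26, 1989 → Mar 26, 1989: 28 days (February has 28).
Mar 26, 1989 → Apr 26, 1989: 31 days (March has 31).
Apr 26, 1989 → May 26, 1989: 30 days (April has 30).
May 26, 1989 → Jun 26, 1989: 31 days (May has 31).
Jun 26, 1989 → Jul 26, 1989: 30 days (June has 30).
Jul 26, 1989 → Aug 19, 1989: 24 days.
Total: 755 days.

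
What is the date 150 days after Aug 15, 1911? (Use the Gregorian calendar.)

January 12, 1912

Aug has 31 days: +17 → Sep 1, 1911 (133 left).
Sep has 30 days: +30 → Oct 1, 1911 (103 left).
Oct has 31 days: +31 → Nov 1, 1911 (72 left).
Nov has 30 days: +30 → Dec 1, 1911 (42 left).
Dec has 31 days: +31 → Jan 1, 1912 (11 left).
+11 → Jan 12, 1912.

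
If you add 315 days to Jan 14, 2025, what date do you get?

Jan has 31 days: +18 → Feb 1, 2025 (297 left).
Feb has 28 days: +28 → Mar 1, 2025 (269 left).
Mar has 31 days: +31 → Apr 1, 2025 (238 left).
Apr has 30 days: +30 → May 1, 2025 (208 left).
May has 31 days: +31 → Jun 1, 2025 (177 left).
Jun has 30 days: +30 → Jul 1, 2025 (147 left).
Jul has 31 days: +31 → Aug 1, 2025 (116 left).
Aug has 31 days: +31 → Sep 1, 2025 (85 left).
Sep has 30 days: +30 → Oct 1, 2025 (55 left).
Oct has 31 days: +31 → Nov 1, 2025 (24 left).
+24 → Nov 25, 2025.

November 25, 2025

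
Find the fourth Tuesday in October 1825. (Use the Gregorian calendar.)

October 25, 1825

October 1, 1825 is a Saturday.
The first Tuesday is therefore October 4 (3 days later).
The fourth Tuesday is 4 + 3×7 = October 25.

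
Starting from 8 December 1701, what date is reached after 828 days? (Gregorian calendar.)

+365 (one year) → Dec 8, 1702 (463 left).
+365 (one year) → Dec 8, 1703 (98 left).
Dec has 31 days: +24 → Jan 1, 1704 (74 left).
Jan has 31 days: +31 → Feb 1, 1704 (43 left).
Feb has 29 days: +29 → Mar 1, 1704 (14 left).
+14 → Mar 15, 1704.

March 15, 1704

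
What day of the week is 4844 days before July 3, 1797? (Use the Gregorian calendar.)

Jul 3, 1797 is a Monday.
4844 mod 7 = 0, so 4844 days before a Monday is Monday − 0 = Monday.

Monday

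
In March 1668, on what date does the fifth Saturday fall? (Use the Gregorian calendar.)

March 1, 1668 is a Thursday.
The first Saturday is therefore March 3 (2 days later).
The fifth Saturday is 3 + 4×7 = March 31.

March 31, 1668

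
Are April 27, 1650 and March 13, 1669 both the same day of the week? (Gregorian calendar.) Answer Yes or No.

From Apr 27, 1650 to Mar 13, 1669 is 6895 days.
6895 mod 7 = 0, so they are the same weekday.
(Apr 27, 1650 is a Wednesday; Mar 13, 1669 is a Wednesday.)

Yes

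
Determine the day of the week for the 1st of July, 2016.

Friday

January 1, 2016 is a Friday.
Jan 1, 2016 → Feb 1, 2016: 31 days (January has 31).
Feb 1, 2016 → Mar 1, 2016: 29 days (February has 29).
Mar 1, 2016 → Apr 1, 2016: 31 days (March has 31).
Apr 1, 2016 → May 1, 2016: 30 days (April has 30).
May 1, 2016 → Jun 1, 2016: 31 days (May has 31).
Jun 1, 2016 → Jul 1, 2016: 30 days.
Total: 182 days.
182 mod 7 = 0, so Friday + 0 = Friday.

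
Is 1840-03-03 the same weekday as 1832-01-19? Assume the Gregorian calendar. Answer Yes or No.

No

From Jan 19, 1832 to Mar 3, 1840 is 2966 days.
2966 mod 7 = 5, so they are different weekdays.
(Jan 19, 1832 is a Thursday; Mar 3, 1840 is a Tuesday.)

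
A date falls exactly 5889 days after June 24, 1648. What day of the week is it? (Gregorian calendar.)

Jun 24, 1648 is a Wednesday.
5889 mod 7 = 2, so 5889 days after a Wednesday is Wednesday + 2 = Friday.

Friday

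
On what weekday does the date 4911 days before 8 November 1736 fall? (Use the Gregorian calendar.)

Nov 8, 1736 is a Thursday.
4911 mod 7 = 4, so 4911 days before a Thursday is Thursday − 4 = Sunday.

Sunday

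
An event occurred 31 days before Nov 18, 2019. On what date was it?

−18 → Oct 31, 2019 (end of Oct, 31 days; 13 left).
−13 → Oct 18, 2019.

October 18, 2019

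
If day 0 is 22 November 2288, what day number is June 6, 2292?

1292

Nov 22, 2288 → Nov 22, 2289: 365 days.
Nov 22, 2289 → Nov 22, 2290: 365 days.
Nov 22, 2290 → Nov 22, 2291: 365 days.
Nov 22, 2291 → Dec 22, 2291: 30 days (November has 30).
Dec 22, 2291 → Jan 22, 2292: 31 days (December has 31).
Jan 22, 2292 → Feb 22, 2292: 31 days (January has 31).
Feb 22, 2292 → Mar 22, 2292: 29 days (February has 29).
Mar 22, 2292 → Apr 22, 2292: 31 days (March has 31).
Apr 22, 2292 → May 22, 2292: 30 days (April has 30).
May 22, 2292 → Jun 6, 2292: 15 days.
Total: 1292 days.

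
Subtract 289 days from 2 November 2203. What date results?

−2 → Oct 31, 2203 (end of Oct, 31 days; 287 left).
−31 → Sep 30, 2203 (end of Sep, 30 days; 256 left).
−30 → Aug 31, 2203 (end of Aug, 31 days; 226 left).
−31 → Jul 31, 2203 (end of Jul, 31 days; 195 left).
−31 → Jun 30, 2203 (end of Jun, 30 days; 164 left).
−30 → May 31, 2203 (end of May, 31 days; 134 left).
−31 → Apr 30, 2203 (end of Apr, 30 days; 103 left).
−30 → Mar 31, 2203 (end of Mar, 31 days; 73 left).
−31 → Feb 28, 2203 (end of Feb, 28 days; 42 left).
−28 → Jan 31, 2203 (end of Jan, 31 days; 14 left).
−14 → Jan 17, 2203.

January 17, 2203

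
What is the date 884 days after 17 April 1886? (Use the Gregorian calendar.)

+365 (one year) → Apr 17, 1887 (519 left).
+366 (one year; includes Feb 29, 1888) → Apr 17, 1888 (153 left).
Apr has 30 days: +14 → May 1, 1888 (139 left).
May has 31 days: +31 → Jun 1, 1888 (108 left).
Jun has 30 days: +30 → Jul 1, 1888 (78 left).
Jul has 31 days: +31 → Aug 1, 1888 (47 left).
Aug has 31 days: +31 → Sep 1, 1888 (16 left).
+16 → Sep 17, 1888.

September 17, 1888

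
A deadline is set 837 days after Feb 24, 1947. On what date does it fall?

June 10, 1949

+365 (one year) → Feb 24, 1948 (472 left).
+366 (one year; includes Feb 29, 1948) → Feb 24, 1949 (106 left).
Feb has 28 days: +5 → Mar 1, 1949 (101 left).
Mar has 31 days: +31 → Apr 1, 1949 (70 left).
Apr has 30 days: +30 → May 1, 1949 (40 left).
May has 31 days: +31 → Jun 1, 1949 (9 left).
+9 → Jun 10, 1949.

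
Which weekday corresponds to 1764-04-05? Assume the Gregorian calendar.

Doomsday rule: the anchor day for the 1700s is Sunday. For year 64: 64÷12 = 5 r 4, and 4÷4 = 1, so 5+4+1 = 10.
Sunday + 10 ≡ Wednesday — that's 1764's doomsday.
In April the doomsday date is Apr 4.
Apr 5 is 1 day after Apr 4; 1 mod 7 = 1, so Wednesday + 1 = Thursday.

Thursday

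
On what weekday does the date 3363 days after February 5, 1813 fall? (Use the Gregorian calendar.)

First find the weekday of Feb 5, 1813. Doomsday rule: the anchor day for the 1800s is Friday. For year 13: 13÷12 = 1 r 1, and 1÷4 = 0, so 1+1+0 = 2.
Friday + 2 ≡ Sunday — that's 1813's doomsday.
In February the doomsday date is Feb 28 (1813 is not a leap year).
Feb 5 is 23 days before Feb 28; 23 mod 7 = 2, so Sunday − 2 = Friday.
3363 mod 7 = 3, so 3363 days after a Friday is Friday + 3 = Monday.

Monday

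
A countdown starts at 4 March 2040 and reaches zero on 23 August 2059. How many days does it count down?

Mar 4, 2040 → Mar 4, 2041: 365 days.
Mar 4, 2041 → Mar 4, 2042: 365 days.
Mar 4, 2042 → Mar 4, 2043: 365 days.
Mar 4, 2043 → Mar 4, 2044: 366 days (Feb 29, 2044 is in that span).
Mar 4, 2044 → Mar 4, 2045: 365 days.
Mar 4, 2045 → Mar 4, 2046: 365 days.
Mar 4, 2046 → Mar 4, 2047: 365 days.
Mar 4, 2047 → Mar 4, 2048: 366 days (Feb 29, 2048 is in that span).
Mar 4, 2048 → Mar 4, 2049: 365 days.
Mar 4, 2049 → Mar 4, 2050: 365 days.
Mar 4, 2050 → Mar 4, 2051: 365 days.
Mar 4, 2051 → Mar 4, 2052: 366 days (Feb 29, 2052 is in that span).
Mar 4, 2052 → Mar 4, 2053: 365 days.
Mar 4, 2053 → Mar 4, 2054: 365 days.
Mar 4, 2054 → Mar 4, 2055: 365 days.
Mar 4, 2055 → Mar 4, 2056: 366 days (Feb 29, 2056 is in that span).
Mar 4, 2056 → Mar 4, 2057: 365 days.
Mar 4, 2057 → Mar 4, 2058: 365 days.
Mar 4, 2058 → Mar 4, 2059: 365 days.
Mar 4, 2059 → Apr 4, 2059: 31 days (March has 31).
Apr 4, 2059 → May 4, 2059: 30 days (April has 30).
May 4, 2059 → Jun 4, 2059: 31 days (May has 31).
Jun 4, 2059 → Jul 4, 2059: 30 days (June has 30).
Jul 4, 2059 → Aug 4, 2059: 31 days (July has 31).
Aug 4, 2059 → Aug 23, 2059: 19 days.
Total: 7111 days.

7111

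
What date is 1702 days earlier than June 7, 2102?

October 8, 2097

−365 (one year) → Jun 7, 2101 (1337 left).
−365 (one year) → Jun 7, 2100 (972 left).
−365 (one year) → Jun 7, 2099 (607 left).
−365 (one year) → Jun 7, 2098 (242 left).
−7 → May 31, 2098 (end of May, 31 days; 235 left).
−31 → Apr 30, 2098 (end of Apr, 30 days; 204 left).
−30 → Mar 31, 2098 (end of Mar, 31 days; 174 left).
−31 → Feb 28, 2098 (end of Feb, 28 days; 143 left).
−28 → Jan 31, 2098 (end of Jan, 31 days; 115 left).
−31 → Dec 31, 2097 (end of Dec, 31 days; 84 left).
−31 → Nov 30, 2097 (end of Nov, 30 days; 53 left).
−30 → Oct 31, 2097 (end of Oct, 31 days; 23 left).
−23 → Oct 8, 2097.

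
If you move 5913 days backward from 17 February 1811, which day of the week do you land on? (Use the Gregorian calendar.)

Tuesday

Feb 17, 1811 is a Sunday.
5913 mod 7 = 5, so 5913 days before a Sunday is Sunday − 5 = Tuesday.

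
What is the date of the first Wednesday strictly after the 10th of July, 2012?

July 11, 2012

Jul 10, 2012 is a Tuesday.
From Tuesday to the next Wednesday is 1 day.
Jul 10, 2012 + 1 = Jul 11, 2012.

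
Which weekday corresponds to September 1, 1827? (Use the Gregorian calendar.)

Saturday

Doomsday rule: the anchor day for the 1800s is Friday. For year 27: 27÷12 = 2 r 3, and 3÷4 = 0, so 2+3+0 = 5.
Friday + 5 ≡ Wednesday — that's 1827's doomsday.
In September the doomsday date is Sep 5.
Sep 1 is 4 days before Sep 5; 4 mod 7 = 4, so Wednesday − 4 = Saturday.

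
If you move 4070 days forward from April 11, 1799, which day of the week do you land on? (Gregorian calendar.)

Sunday

First find the weekday of Apr 11, 1799. Doomsday rule: the anchor day for the 1700s is Sunday. For year 99: 99÷12 = 8 r 3, and 3÷4 = 0, so 8+3+0 = 11.
Sunday + 11 ≡ Thursday — that's 1799's doomsday.
In April the doomsday date is Apr 4.
Apr 11 is 7 days after Apr 4; 7 mod 7 = 0, so Thursday + 0 = Thursday.
4070 mod 7 = 3, so 4070 days after a Thursday is Thursday + 3 = Sunday.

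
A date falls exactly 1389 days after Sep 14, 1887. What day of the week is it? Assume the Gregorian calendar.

Saturday

First find the weekday of Sep 14, 1887. Doomsday rule: the anchor day for the 1800s is Friday. For year 87: 87÷12 = 7 r 3, and 3÷4 = 0, so 7+3+0 = 10.
Friday + 10 ≡ Monday — that's 1887's doomsday.
In September the doomsday date is Sep 5.
Sep 14 is 9 days after Sep 5; 9 mod 7 = 2, so Monday + 2 = Wednesday.
1389 mod 7 = 3, so 1389 days after a Wednesday is Wednesday + 3 = Saturday.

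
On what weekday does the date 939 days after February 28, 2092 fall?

Friday

Feb 28, 2092 is a Thursday.
939 mod 7 = 1, so 939 days after a Thursday is Thursday + 1 = Friday.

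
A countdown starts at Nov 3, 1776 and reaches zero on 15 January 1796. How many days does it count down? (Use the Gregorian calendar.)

Nov 3, 1776 → Nov 3, 1777: 365 days.
Nov 3, 1777 → Nov 3, 1778: 365 days.
Nov 3, 1778 → Nov 3, 1779: 365 days.
Nov 3, 1779 → Nov 3, 1780: 366 days (Feb 29, 1780 is in that span).
Nov 3, 1780 → Nov 3, 1781: 365 days.
Nov 3, 1781 → Nov 3, 1782: 365 days.
Nov 3, 1782 → Nov 3, 1783: 365 days.
Nov 3, 1783 → Nov 3, 1784: 366 days (Feb 29, 1784 is in that span).
Nov 3, 1784 → Nov 3, 1785: 365 days.
Nov 3, 1785 → Nov 3, 1786: 365 days.
Nov 3, 1786 → Nov 3, 1787: 365 days.
Nov 3, 1787 → Nov 3, 1788: 366 days (Feb 29, 1788 is in that span).
Nov 3, 1788 → Nov 3, 1789: 365 days.
Nov 3, 1789 → Nov 3, 1790: 365 days.
Nov 3, 1790 → Nov 3, 1791: 365 days.
Nov 3, 1791 → Nov 3, 1792: 366 days (Feb 29, 1792 is in that span).
Nov 3, 1792 → Nov 3, 1793: 365 days.
Nov 3, 1793 → Nov 3, 1794: 365 days.
Nov 3, 1794 → Nov 3, 1795: 365 days.
Nov 3, 1795 → Dec 3, 1795: 30 days (November has 30).
Dec 3, 1795 → Jan 3, 1796: 31 days (December has 31).
Jan 3, 1796 → Jan 15, 1796: 12 days.
Total: 7012 days.

7012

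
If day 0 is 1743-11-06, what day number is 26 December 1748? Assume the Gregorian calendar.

Nov 6, 1743 → Nov 6, 1744: 366 days (Feb 29, 1744 is in that span).
Nov 6, 1744 → Nov 6, 1745: 365 days.
Nov 6, 1745 → Nov 6, 1746: 365 days.
Nov 6, 1746 → Nov 6, 1747: 365 days.
Nov 6, 1747 → Nov 6, 1748: 366 days (Feb 29, 1748 is in that span).
Nov 6, 1748 → Dec 6, 1748: 30 days (November has 30).
Dec 6, 1748 → Dec 26, 1748: 20 days.
Total: 1877 days.

1877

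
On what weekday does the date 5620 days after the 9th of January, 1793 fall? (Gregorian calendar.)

Tuesday

Jan 9, 1793 is a Wednesday.
5620 mod 7 = 6, so 5620 days after a Wednesday is Wednesday + 6 = Tuesday.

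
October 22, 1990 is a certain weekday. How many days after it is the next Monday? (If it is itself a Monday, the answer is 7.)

Oct 22, 1990 is a Monday.
From Monday to the next Monday is 7 days.

7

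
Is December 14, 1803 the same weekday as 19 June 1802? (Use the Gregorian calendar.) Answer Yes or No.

From Jun 19, 1802 to Dec 14, 1803 is 543 days.
543 mod 7 = 4, so they are different weekdays.
(Jun 19, 1802 is a Saturday; Dec 14, 1803 is a Wednesday.)

No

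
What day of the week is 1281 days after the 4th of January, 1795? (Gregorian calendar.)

Sunday

Jan 4, 1795 is a Sunday.
1281 mod 7 = 0, so 1281 days after a Sunday is Sunday + 0 = Sunday.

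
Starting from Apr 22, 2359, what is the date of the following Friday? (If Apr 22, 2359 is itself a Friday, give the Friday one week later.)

April 24, 2359

Apr 22, 2359 is a Wednesday.
From Wednesday to the next Friday is 2 days.
Apr 22, 2359 + 2 = Apr 24, 2359.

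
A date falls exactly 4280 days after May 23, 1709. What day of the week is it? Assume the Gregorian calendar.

Sunday

May 23, 1709 is a Thursday.
4280 mod 7 = 3, so 4280 days after a Thursday is Thursday + 3 = Sunday.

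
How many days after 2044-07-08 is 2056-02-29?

Jul 8, 2044 → Jul 8, 2045: 365 days.
Jul 8, 2045 → Jul 8, 2046: 365 days.
Jul 8, 2046 → Jul 8, 2047: 365 days.
Jul 8, 2047 → Jul 8, 2048: 366 days (Feb 29, 2048 is in that span).
Jul 8, 2048 → Jul 8, 2049: 365 days.
Jul 8, 2049 → Jul 8, 2050: 365 days.
Jul 8, 2050 → Jul 8, 2051: 365 days.
Jul 8, 2051 → Jul 8, 2052: 366 days (Feb 29, 2052 is in that span).
Jul 8, 2052 → Jul 8, 2053: 365 days.
Jul 8, 2053 → Jul 8, 2054: 365 days.
Jul 8, 2054 → Jul 8, 2055: 365 days.
Jul 8, 2055 → Aug 8, 2055: 31 days (July has 31).
Aug 8, 2055 → Sep 8, 2055: 31 days (August has 31).
Sep 8, 2055 → Oct 8, 2055: 30 days (September has 30).
Oct 8, 2055 → Nov 8, 2055: 31 days (October has 31).
Nov 8, 2055 → Dec 8, 2055: 30 days (November has 30).
Dec 8, 2055 → Jan 8, 2056: 31 days (December has 31).
Jan 8, 2056 → Feb 8, 2056: 31 days (January has 31).
Feb 8, 2056 → Feb 29, 2056: 21 days.
Total: 4253 days.

4253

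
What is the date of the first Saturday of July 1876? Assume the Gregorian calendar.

July 1, 1876 is a Saturday.
The first Saturday is therefore July 1 (same day).

July 1, 1876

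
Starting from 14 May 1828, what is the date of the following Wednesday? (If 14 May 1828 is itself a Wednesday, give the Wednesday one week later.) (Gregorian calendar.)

May 21, 1828

May 14, 1828 is a Wednesday.
From Wednesday to the next Wednesday is 7 days.
May 14, 1828 + 7 = May 21, 1828.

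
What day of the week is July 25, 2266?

Wednesday

Doomsday rule: the anchor day for the 2200s is Friday. For year 66: 66÷12 = 5 r 6, and 6÷4 = 1, so 5+6+1 = 12.
Friday + 12 ≡ Wednesday — that's 2266's doomsday.
In July the doomsday date is Jul 11.
Jul 25 is 14 days after Jul 11; 14 mod 7 = 0, so Wednesday + 0 = Wednesday.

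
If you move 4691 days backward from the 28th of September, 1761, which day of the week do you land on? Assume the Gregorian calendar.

First find the weekday of Sep 28, 1761. Doomsday rule: the anchor day for the 1700s is Sunday. For year 61: 61÷12 = 5 r 1, and 1÷4 = 0, so 5+1+0 = 6.
Sunday + 6 ≡ Saturday — that's 1761's doomsday.
In September the doomsday date is Sep 5.
Sep 28 is 23 days after Sep 5; 23 mod 7 = 2, so Saturday + 2 = Monday.
4691 mod 7 = 1, so 4691 days before a Monday is Monday − 1 = Sunday.

Sunday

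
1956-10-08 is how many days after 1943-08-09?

4809

Aug 9, 1943 → Aug 9, 1944: 366 days (Feb 29, 1944 is in that span).
Aug 9, 1944 → Aug 9, 1945: 365 days.
Aug 9, 1945 → Aug 9, 1946: 365 days.
Aug 9, 1946 → Aug 9, 1947: 365 days.
Aug 9, 1947 → Aug 9, 1948: 366 days (Feb 29, 1948 is in that span).
Aug 9, 1948 → Aug 9, 1949: 365 days.
Aug 9, 1949 → Aug 9, 1950: 365 days.
Aug 9, 1950 → Aug 9, 1951: 365 days.
Aug 9, 1951 → Aug 9, 1952: 366 days (Feb 29, 1952 is in that span).
Aug 9, 1952 → Aug 9, 1953: 365 days.
Aug 9, 1953 → Aug 9, 1954: 365 days.
Aug 9, 1954 → Aug 9, 1955: 365 days.
Aug 9, 1955 → Aug 9, 1956: 366 days (Feb 29, 1956 is in that span).
Aug 9, 1956 → Sep 9, 1956: 31 days (August has 31).
Sep 9, 1956 → Oct 8, 1956: 29 days.
Total: 4809 days.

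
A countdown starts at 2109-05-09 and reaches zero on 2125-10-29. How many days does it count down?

6017

May 9, 2109 → May 9, 2110: 365 days.
May 9, 2110 → May 9, 2111: 365 days.
May 9, 2111 → May 9, 2112: 366 days (Feb 29, 2112 is in that span).
May 9, 2112 → May 9, 2113: 365 days.
May 9, 2113 → May 9, 2114: 365 days.
May 9, 2114 → May 9, 2115: 365 days.
May 9, 2115 → May 9, 2116: 366 days (Feb 29, 2116 is in that span).
May 9, 2116 → May 9, 2117: 365 days.
May 9, 2117 → May 9, 2118: 365 days.
May 9, 2118 → May 9, 2119: 365 days.
May 9, 2119 → May 9, 2120: 366 days (Feb 29, 2120 is in that span).
May 9, 2120 → May 9, 2121: 365 days.
May 9, 2121 → May 9, 2122: 365 days.
May 9, 2122 → May 9, 2123: 365 days.
May 9, 2123 → May 9, 2124: 366 days (Feb 29, 2124 is in that span).
May 9, 2124 → May 9, 2125: 365 days.
May 9, 2125 → Jun 9, 2125: 31 days (May has 31).
Jun 9, 2125 → Jul 9, 2125: 30 days (June has 30).
Jul 9, 2125 → Aug 9, 2125: 31 days (July has 31).
Aug 9, 2125 → Sep 9, 2125: 31 days (August has 31).
Sep 9, 2125 → Oct 9, 2125: 30 days (September has 30).
Oct 9, 2125 → Oct 29, 2125: 20 days.
Total: 6017 days.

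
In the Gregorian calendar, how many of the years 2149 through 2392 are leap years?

59

Multiples of 4 in [2149,2392]: 61.
Of those, multiples of 100: 2 (not leap unless ÷400).
Multiples of 400: 0.
Leap years = 61 − 2 + 0 = 59.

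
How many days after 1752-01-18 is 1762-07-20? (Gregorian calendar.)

Jan 18, 1752 → Jan 18, 1753: 366 days (Feb 29, 1752 is in that span).
Jan 18, 1753 → Jan 18, 1754: 365 days.
Jan 18, 1754 → Jan 18, 1755: 365 days.
Jan 18, 1755 → Jan 18, 1756: 365 days.
Jan 18, 1756 → Jan 18, 1757: 366 days (Feb 29, 1756 is in that span).
Jan 18, 1757 → Jan 18, 1758: 365 days.
Jan 18, 1758 → Jan 18, 1759: 365 days.
Jan 18, 1759 → Jan 18, 1760: 365 days.
Jan 18, 1760 → Jan 18, 1761: 366 days (Feb 29, 1760 is in that span).
Jan 18, 1761 → Jan 18, 1762: 365 days.
Jan 18, 1762 → Feb 18, 1762: 31 days (January has 31).
Feb 18, 1762 → Mar 18, 1762: 28 days (February has 28).
Mar 18, 1762 → Apr 18, 1762: 31 days (March has 31).
Apr 18, 1762 → May 18, 1762: 30 days (April has 30).
May 18, 1762 → Jun 18, 1762: 31 days (May has 31).
Jun 18, 1762 → Jul 18, 1762: 30 days (June has 30).
Jul 18, 1762 → Jul 20, 1762: 2 days.
Total: 3836 days.

3836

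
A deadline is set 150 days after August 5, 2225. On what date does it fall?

January 2, 2226

Aug has 31 days: +27 → Sep 1, 2225 (123 left).
Sep has 30 days: +30 → Oct 1, 2225 (93 left).
Oct has 31 days: +31 → Nov 1, 2225 (62 left).
Nov has 30 days: +30 → Dec 1, 2225 (32 left).
Dec has 31 days: +31 → Jan 1, 2226 (1 left).
+1 → Jan 2, 2226.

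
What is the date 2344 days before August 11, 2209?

−365 (one year) → Aug 11, 2208 (1979 left).
−366 (one year; includes Feb 29, 2208) → Aug 11, 2207 (1613 left).
−365 (one year) → Aug 11, 2206 (1248 left).
−365 (one year) → Aug 11, 2205 (883 left).
−365 (one year) → Aug 11, 2204 (518 left).
−366 (one year; includes Feb 29, 2204) → Aug 11, 2203 (152 left).
−11 → Jul 31, 2203 (end of Jul, 31 days; 141 left).
−31 → Jun 30, 2203 (end of Jun, 30 days; 110 left).
−30 → May 31, 2203 (end of May, 31 days; 80 left).
−31 → Apr 30, 2203 (end of Apr, 30 days; 49 left).
−30 → Mar 31, 2203 (end of Mar, 31 days; 19 left).
−19 → Mar 12, 2203.

March 12, 2203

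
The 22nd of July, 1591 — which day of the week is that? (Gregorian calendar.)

Monday

Doomsday rule: the anchor day for the 1500s is Wednesday. For year 91: 91÷12 = 7 r 7, and 7÷4 = 1, so 7+7+1 = 15.
Wednesday + 15 ≡ Thursday — that's 1591's doomsday.
In July the doomsday date is Jul 11.
Jul 22 is 11 days after Jul 11; 11 mod 7 = 4, so Thursday + 4 = Monday.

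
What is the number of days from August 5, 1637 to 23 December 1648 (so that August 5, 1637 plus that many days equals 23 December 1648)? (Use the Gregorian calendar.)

4158

Aug 5, 1637 → Aug 5, 1638: 365 days.
Aug 5, 1638 → Aug 5, 1639: 365 days.
Aug 5, 1639 → Aug 5, 1640: 366 days (Feb 29, 1640 is in that span).
Aug 5, 1640 → Aug 5, 1641: 365 days.
Aug 5, 1641 → Aug 5, 1642: 365 days.
Aug 5, 1642 → Aug 5, 1643: 365 days.
Aug 5, 1643 → Aug 5, 1644: 366 days (Feb 29, 1644 is in that span).
Aug 5, 1644 → Aug 5, 1645: 365 days.
Aug 5, 1645 → Aug 5, 1646: 365 days.
Aug 5, 1646 → Aug 5, 1647: 365 days.
Aug 5, 1647 → Aug 5, 1648: 366 days (Feb 29, 1648 is in that span).
Aug 5, 1648 → Sep 5, 1648: 31 days (August has 31).
Sep 5, 1648 → Oct 5, 1648: 30 days (September has 30).
Oct 5, 1648 → Nov 5, 1648: 31 days (October has 31).
Nov 5, 1648 → Dec 5, 1648: 30 days (November has 30).
Dec 5, 1648 → Dec 23, 1648: 18 days.
Total: 4158 days.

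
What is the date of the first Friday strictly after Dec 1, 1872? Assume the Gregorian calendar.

Dec 1, 1872 is a Sunday.
From Sunday to the next Friday is 5 days.
Dec 1, 1872 + 5 = Dec 6, 1872.

December 6, 1872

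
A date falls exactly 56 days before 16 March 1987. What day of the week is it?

Mar 16, 1987 is a Monday.
56 mod 7 = 0, so 56 days before a Monday is Monday − 0 = Monday.

Monday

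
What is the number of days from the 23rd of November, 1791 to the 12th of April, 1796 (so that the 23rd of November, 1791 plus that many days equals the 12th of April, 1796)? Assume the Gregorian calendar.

Nov 23, 1791 → Nov 23, 1792: 366 days (Feb 29, 1792 is in that span).
Nov 23, 1792 → Nov 23, 1793: 365 days.
Nov 23, 1793 → Nov 23, 1794: 365 days.
Nov 23, 1794 → Nov 23, 1795: 365 days.
Nov 23, 1795 → Dec 23, 1795: 30 days (November has 30).
Dec 23, 1795 → Jan 23, 1796: 31 days (December has 31).
Jan 23, 1796 → Feb 23, 1796: 31 days (January has 31).
Feb 23, 1796 → Mar 23, 1796: 29 days (February has 29).
Mar 23, 1796 → Apr 12, 1796: 20 days.
Total: 1602 days.

1602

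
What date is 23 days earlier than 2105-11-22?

−22 → Oct 31, 2105 (end of Oct, 31 days; 1 left).
−1 → Oct 30, 2105.

October 30, 2105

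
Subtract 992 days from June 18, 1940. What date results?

September 30, 1937

−366 (one year; includes Feb 29, 1940) → Jun 18, 1939 (626 left).
−365 (one year) → Jun 18, 1938 (261 left).
−18 → May 31, 1938 (end of May, 31 days; 243 left).
−31 → Apr 30, 1938 (end of Apr, 30 days; 212 left).
−30 → Mar 31, 1938 (end of Mar, 31 days; 182 left).
−31 → Feb 28, 1938 (end of Feb, 28 days; 151 left).
−28 → Jan 31, 1938 (end of Jan, 31 days; 123 left).
−31 → Dec 31, 1937 (end of Dec, 31 days; 92 left).
−31 → Nov 30, 1937 (end of Nov, 30 days; 61 left).
−30 → Oct 31, 1937 (end of Oct, 31 days; 31 left).
−31 → Sep 30, 1937 (end of Sep, 30 days; 0 left).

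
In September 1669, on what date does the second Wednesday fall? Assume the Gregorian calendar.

September 11, 1669

September 1, 1669 is a Sunday.
The first Wednesday is therefore September 4 (3 days later).
The second Wednesday is 4 + 1×7 = September 11.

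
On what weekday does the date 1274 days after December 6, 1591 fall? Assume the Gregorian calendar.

Friday

First find the weekday of Dec 6, 1591. Doomsday rule: the anchor day for the 1500s is Wednesday. For year 91: 91÷12 = 7 r 7, and 7÷4 = 1, so 7+7+1 = 15.
Wednesday + 15 ≡ Thursday — that's 1591's doomsday.
In December the doomsday date is Dec 12.
Dec 6 is 6 days before Dec 12; 6 mod 7 = 6, so Thursday − 6 = Friday.
1274 mod 7 = 0, so 1274 days after a Friday is Friday + 0 = Friday.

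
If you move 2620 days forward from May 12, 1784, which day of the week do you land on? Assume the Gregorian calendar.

First find the weekday of May 12, 1784. Doomsday rule: the anchor day for the 1700s is Sunday. For year 84: 84÷12 = 7 r 0, and 0÷4 = 0, so 7+0+0 = 7.
Sunday + 7 ≡ Sunday — that's 1784's doomsday.
In May the doomsday date is May 9.
May 12 is 3 days after May 9; 3 mod 7 = 3, so Sunday + 3 = Wednesday.
2620 mod 7 = 2, so 2620 days after a Wednesday is Wednesday + 2 = Friday.

Friday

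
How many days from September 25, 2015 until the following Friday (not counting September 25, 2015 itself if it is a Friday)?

Sep 25, 2015 is a Friday.
From Friday to the next Friday is 7 days.

7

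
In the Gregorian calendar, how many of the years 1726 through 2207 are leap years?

116

Multiples of 4 in [1726,2207]: 120.
Of those, multiples of 100: 5 (not leap unless ÷400).
Multiples of 400: 1.
Leap years = 120 − 5 + 1 = 116.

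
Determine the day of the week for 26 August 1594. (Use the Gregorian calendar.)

Doomsday rule: the anchor day for the 1500s is Wednesday. For year 94: 94÷12 = 7 r 10, and 10÷4 = 2, so 7+10+2 = 19.
Wednesday + 19 ≡ Monday — that's 1594's doomsday.
In August the doomsday date is Aug 8.
Aug 26 is 18 days after Aug 8; 18 mod 7 = 4, so Monday + 4 = Friday.

Friday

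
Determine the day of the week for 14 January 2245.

Tuesday

Doomsday rule: the anchor day for the 2200s is Friday. For year 45: 45÷12 = 3 r 9, and 9÷4 = 2, so 3+9+2 = 14.
Friday + 14 ≡ Friday — that's 2245's doomsday.
In January the doomsday date is Jan 3 (2245 is not a leap year).
Jan 14 is 11 days after Jan 3; 11 mod 7 = 4, so Friday + 4 = Tuesday.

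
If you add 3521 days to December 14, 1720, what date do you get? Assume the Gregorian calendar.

+365 (one year) → Dec 14, 1721 (3156 left).
+365 (one year) → Dec 14, 1722 (2791 left).
+365 (one year) → Dec 14, 1723 (2426 left).
+366 (one year; includes Feb 29, 1724) → Dec 14, 1724 (2060 left).
+365 (one year) → Dec 14, 1725 (1695 left).
+365 (one year) → Dec 14, 1726 (1330 left).
+365 (one year) → Dec 14, 1727 (965 left).
+366 (one year; includes Feb 29, 1728) → Dec 14, 1728 (599 left).
+365 (one year) → Dec 14, 1729 (234 left).
Dec has 31 days: +18 → Jan 1, 1730 (216 left).
Jan has 31 days: +31 → Feb 1, 1730 (185 left).
Feb has 28 days: +28 → Mar 1, 1730 (157 left).
Mar has 31 days: +31 → Apr 1, 1730 (126 left).
Apr has 30 days: +30 → May 1, 1730 (96 left).
May has 31 days: +31 → Jun 1, 1730 (65 left).
Jun has 30 days: +30 → Jul 1, 1730 (35 left).
Jul has 31 days: +31 → Aug 1, 1730 (4 left).
+4 → Aug 5, 1730.

August 5, 1730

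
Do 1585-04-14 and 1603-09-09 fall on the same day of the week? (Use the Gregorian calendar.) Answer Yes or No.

From Apr 14, 1585 to Sep 9, 1603 is 6722 days.
6722 mod 7 = 2, so they are different weekdays.
(Apr 14, 1585 is a Sunday; Sep 9, 1603 is a Tuesday.)

No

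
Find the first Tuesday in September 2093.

September 1, 2093

September 1, 2093 is a Tuesday.
The first Tuesday is therefore September 1 (same day).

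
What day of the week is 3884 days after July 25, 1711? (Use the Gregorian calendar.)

Friday

Jul 25, 1711 is a Saturday.
3884 mod 7 = 6, so 3884 days after a Saturday is Saturday + 6 = Friday.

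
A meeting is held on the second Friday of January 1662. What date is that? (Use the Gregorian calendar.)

January 1, 1662 is a Sunday.
The first Friday is therefore January 6 (5 days later).
The second Friday is 6 + 1×7 = January 13.

January 13, 1662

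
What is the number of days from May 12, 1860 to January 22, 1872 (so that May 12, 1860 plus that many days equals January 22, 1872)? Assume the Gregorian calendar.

May 12, 1860 → May 12, 1861: 365 days.
May 12, 1861 → May 12, 1862: 365 days.
May 12, 1862 → May 12, 1863: 365 days.
May 12, 1863 → May 12, 1864: 366 days (Feb 29, 1864 is in that span).
May 12, 1864 → May 12, 1865: 365 days.
May 12, 1865 → May 12, 1866: 365 days.
May 12, 1866 → May 12, 1867: 365 days.
May 12, 1867 → May 12, 1868: 366 days (Feb 29, 1868 is in that span).
May 12, 1868 → May 12, 1869: 365 days.
May 12, 1869 → May 12, 1870: 365 days.
May 12, 1870 → May 12, 1871: 365 days.
May 12, 1871 → Jun 12, 1871: 31 days (May has 31).
Jun 12, 1871 → Jul 12, 1871: 30 days (June has 30).
Jul 12, 1871 → Aug 12, 1871: 31 days (July has 31).
Aug 12, 1871 → Sep 12, 1871: 31 days (August has 31).
Sep 12, 1871 → Oct 12, 1871: 30 days (September has 30).
Oct 12, 1871 → Nov 12, 1871: 31 days (October has 31).
Nov 12, 1871 → Dec 12, 1871: 30 days (November has 30).
Dec 12, 1871 → Jan 12, 1872: 31 days (December has 31).
Jan 12, 1872 → Jan 22, 1872: 10 days.
Total: 4272 days.

4272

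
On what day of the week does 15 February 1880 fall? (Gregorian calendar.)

Doomsday rule: the anchor day for the 1800s is Friday. For year 80: 80÷12 = 6 r 8, and 8÷4 = 2, so 6+8+2 = 16.
Friday + 16 ≡ Sunday — that's 1880's doomsday.
In February the doomsday date is Feb 29 (1880 is a leap year (divisible by 4)).
Feb 15 is 14 days before Feb 29; 14 mod 7 = 0, so Sunday − 0 = Sunday.

Sunday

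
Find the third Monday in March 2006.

March 1, 2006 is a Wednesday.
The first Monday is therefore March 6 (5 days later).
The third Monday is 6 + 2×7 = March 20.

March 20, 2006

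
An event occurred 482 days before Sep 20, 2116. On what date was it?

−366 (one year; includes Feb 29, 2116) → Sep 20, 2115 (116 left).
−20 → Aug 31, 2115 (end of Aug, 31 days; 96 left).
−31 → Jul 31, 2115 (end of Jul, 31 days; 65 left).
−31 → Jun 30, 2115 (end of Jun, 30 days; 34 left).
−30 → May 31, 2115 (end of May, 31 days; 4 left).
−4 → May 27, 2115.

May 27, 2115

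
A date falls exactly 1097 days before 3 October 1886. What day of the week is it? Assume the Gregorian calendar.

Tuesday

First find the weekday of Oct 3, 1886. Doomsday rule: the anchor day for the 1800s is Friday. For year 86: 86÷12 = 7 r 2, and 2÷4 = 0, so 7+2+0 = 9.
Friday + 9 ≡ Sunday — that's 1886's doomsday.
In October the doomsday date is Oct 10.
Oct 3 is 7 days before Oct 10; 7 mod 7 = 0, so Sunday − 0 = Sunday.
1097 mod 7 = 5, so 1097 days before a Sunday is Sunday − 5 = Tuesday.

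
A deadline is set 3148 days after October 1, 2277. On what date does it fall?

May 15, 2286

+365 (one year) → Oct 1, 2278 (2783 left).
+365 (one year) → Oct 1, 2279 (2418 left).
+366 (one year; includes Feb 29, 2280) → Oct 1, 2280 (2052 left).
+365 (one year) → Oct 1, 2281 (1687 left).
+365 (one year) → Oct 1, 2282 (1322 left).
+365 (one year) → Oct 1, 2283 (957 left).
+366 (one year; includes Feb 29, 2284) → Oct 1, 2284 (591 left).
+365 (one year) → Oct 1, 2285 (226 left).
Oct has 31 days: +31 → Nov 1, 2285 (195 left).
Nov has 30 days: +30 → Dec 1, 2285 (165 left).
Dec has 31 days: +31 → Jan 1, 2286 (134 left).
Jan has 31 days: +31 → Feb 1, 2286 (103 left).
Feb has 28 days: +28 → Mar 1, 2286 (75 left).
Mar has 31 days: +31 → Apr 1, 2286 (44 left).
Apr has 30 days: +30 → May 1, 2286 (14 left).
+14 → May 15, 2286.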